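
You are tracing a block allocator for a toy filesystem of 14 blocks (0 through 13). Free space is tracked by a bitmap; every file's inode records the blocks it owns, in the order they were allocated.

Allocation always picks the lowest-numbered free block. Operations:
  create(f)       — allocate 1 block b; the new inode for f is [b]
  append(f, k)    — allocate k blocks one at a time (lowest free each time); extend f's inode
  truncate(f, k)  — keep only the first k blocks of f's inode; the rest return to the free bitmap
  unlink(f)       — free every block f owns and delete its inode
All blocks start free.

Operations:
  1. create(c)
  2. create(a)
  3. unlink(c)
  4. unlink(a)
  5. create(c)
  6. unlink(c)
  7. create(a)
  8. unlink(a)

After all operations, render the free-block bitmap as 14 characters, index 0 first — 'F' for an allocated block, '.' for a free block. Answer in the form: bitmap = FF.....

bitmap = ..............

  1. create(c)  ⇒  F.............  {c→[0]}
  2. create(a)  ⇒  FF............  {a→[1]; c→[0]}
  3. unlink(c)  ⇒  .F............  {a→[1]}
  4. unlink(a)  ⇒  ..............  {}
  5. create(c)  ⇒  F.............  {c→[0]}
  6. unlink(c)  ⇒  ..............  {}
  7. create(a)  ⇒  F.............  {a→[0]}
  8. unlink(a)  ⇒  ..............  {}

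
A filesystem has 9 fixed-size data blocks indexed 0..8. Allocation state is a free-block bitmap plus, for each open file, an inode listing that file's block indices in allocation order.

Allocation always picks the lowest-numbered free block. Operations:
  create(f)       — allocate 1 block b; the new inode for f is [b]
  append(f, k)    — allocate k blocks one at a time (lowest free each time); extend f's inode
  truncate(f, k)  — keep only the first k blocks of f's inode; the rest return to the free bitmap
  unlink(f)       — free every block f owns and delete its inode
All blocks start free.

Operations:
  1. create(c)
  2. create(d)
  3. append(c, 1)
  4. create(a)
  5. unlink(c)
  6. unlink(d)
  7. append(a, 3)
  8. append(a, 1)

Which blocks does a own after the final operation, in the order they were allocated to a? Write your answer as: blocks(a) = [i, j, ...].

blocks(a) = [3, 0, 1, 2, 4]

[1] create(c) — c=0 (map F........)
[2] create(d) — c=0 d=1 (map FF.......)
[3] append(c, 1) — c=0,2 d=1 (map FFF......)
[4] create(a) — a=3 c=0,2 d=1 (map FFFF.....)
[5] unlink(c) — a=3 d=1 (map .F.F.....)
[6] unlink(d) — a=3 (map ...F.....)
[7] append(a, 3) — a=3,0,1,2 (map FFFF.....)
[8] append(a, 1) — a=3,0,1,2,4 (map FFFFF....)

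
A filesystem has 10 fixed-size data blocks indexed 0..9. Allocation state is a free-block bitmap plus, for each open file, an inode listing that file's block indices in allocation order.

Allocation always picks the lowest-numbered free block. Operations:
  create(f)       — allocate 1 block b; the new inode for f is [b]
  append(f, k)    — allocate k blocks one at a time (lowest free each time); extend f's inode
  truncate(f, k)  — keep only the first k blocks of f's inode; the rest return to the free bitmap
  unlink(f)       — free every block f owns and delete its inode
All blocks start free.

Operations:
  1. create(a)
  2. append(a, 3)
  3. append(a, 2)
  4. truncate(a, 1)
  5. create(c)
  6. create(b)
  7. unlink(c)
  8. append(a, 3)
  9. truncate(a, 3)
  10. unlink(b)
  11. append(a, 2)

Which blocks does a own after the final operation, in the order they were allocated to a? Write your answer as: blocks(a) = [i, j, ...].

blocks(a) = [0, 1, 3, 2, 4]

create(a): bitmap=F......... | a=[0]
append(a, 3): bitmap=FFFF...... | a=[0, 1, 2, 3]
append(a, 2): bitmap=FFFFFF.... | a=[0, 1, 2, 3, 4, 5]
truncate(a, 1): bitmap=F......... | a=[0]
create(c): bitmap=FF........ | a=[0] c=[1]
create(b): bitmap=FFF....... | a=[0] b=[2] c=[1]
unlink(c): bitmap=F.F....... | a=[0] b=[2]
append(a, 3): bitmap=FFFFF..... | a=[0, 1, 3, 4] b=[2]
truncate(a, 3): bitmap=FFFF...... | a=[0, 1, 3] b=[2]
unlink(b): bitmap=FF.F...... | a=[0, 1, 3]
append(a, 2): bitmap=FFFFF..... | a=[0, 1, 3, 2, 4]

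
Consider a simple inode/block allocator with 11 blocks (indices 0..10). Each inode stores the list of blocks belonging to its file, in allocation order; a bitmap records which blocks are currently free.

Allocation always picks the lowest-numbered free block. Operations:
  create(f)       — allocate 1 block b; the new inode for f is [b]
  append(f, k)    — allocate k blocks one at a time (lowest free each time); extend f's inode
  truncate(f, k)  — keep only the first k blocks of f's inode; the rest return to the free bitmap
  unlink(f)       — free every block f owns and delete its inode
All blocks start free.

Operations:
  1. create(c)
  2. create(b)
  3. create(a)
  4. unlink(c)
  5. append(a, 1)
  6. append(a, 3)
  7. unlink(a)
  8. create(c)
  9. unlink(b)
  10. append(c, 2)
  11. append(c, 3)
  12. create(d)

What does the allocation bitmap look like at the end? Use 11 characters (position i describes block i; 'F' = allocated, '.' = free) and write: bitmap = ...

bitmap = FFFFFFF....

[1] create(c) — c=0 (map F..........)
[2] create(b) — b=1 c=0 (map FF.........)
[3] create(a) — a=2 b=1 c=0 (map FFF........)
[4] unlink(c) — a=2 b=1 (map .FF........)
[5] append(a, 1) — a=2,0 b=1 (map FFF........)
[6] append(a, 3) — a=2,0,3,4,5 b=1 (map FFFFFF.....)
[7] unlink(a) — b=1 (map .F.........)
[8] create(c) — b=1 c=0 (map FF.........)
[9] unlink(b) — c=0 (map F..........)
[10] append(c, 2) — c=0,1,2 (map FFF........)
[11] append(c, 3) — c=0,1,2,3,4,5 (map FFFFFF.....)
[12] create(d) — c=0,1,2,3,4,5 d=6 (map FFFFFFF....)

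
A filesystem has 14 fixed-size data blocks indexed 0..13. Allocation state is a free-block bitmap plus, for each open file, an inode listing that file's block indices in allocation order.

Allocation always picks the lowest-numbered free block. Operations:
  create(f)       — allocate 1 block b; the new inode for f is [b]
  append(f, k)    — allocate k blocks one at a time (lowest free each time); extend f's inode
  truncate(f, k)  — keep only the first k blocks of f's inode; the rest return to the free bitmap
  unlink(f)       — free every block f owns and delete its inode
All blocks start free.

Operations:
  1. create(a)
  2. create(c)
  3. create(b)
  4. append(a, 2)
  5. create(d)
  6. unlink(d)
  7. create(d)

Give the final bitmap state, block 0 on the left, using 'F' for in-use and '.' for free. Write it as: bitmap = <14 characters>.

[1] create(a) — a=0 (map F.............)
[2] create(c) — a=0 c=1 (map FF............)
[3] create(b) — a=0 b=2 c=1 (map FFF...........)
[4] append(a, 2) — a=0,3,4 b=2 c=1 (map FFFFF.........)
[5] create(d) — a=0,3,4 b=2 c=1 d=5 (map FFFFFF........)
[6] unlink(d) — a=0,3,4 b=2 c=1 (map FFFFF.........)
[7] create(d) — a=0,3,4 b=2 c=1 d=5 (map FFFFFF........)

bitmap = FFFFFF........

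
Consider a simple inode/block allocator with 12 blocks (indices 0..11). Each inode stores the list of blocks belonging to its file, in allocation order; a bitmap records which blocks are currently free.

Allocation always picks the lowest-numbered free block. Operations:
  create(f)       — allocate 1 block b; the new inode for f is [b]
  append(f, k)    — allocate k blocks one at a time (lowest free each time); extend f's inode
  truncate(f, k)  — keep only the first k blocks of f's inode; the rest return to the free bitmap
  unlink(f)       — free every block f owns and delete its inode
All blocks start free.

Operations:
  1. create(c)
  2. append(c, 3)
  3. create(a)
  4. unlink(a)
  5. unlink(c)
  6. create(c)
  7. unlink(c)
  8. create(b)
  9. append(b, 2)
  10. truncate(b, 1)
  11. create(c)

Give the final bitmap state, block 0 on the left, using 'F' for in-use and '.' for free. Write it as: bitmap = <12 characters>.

bitmap = FF..........

[1] create(c) — c=0 (map F...........)
[2] append(c, 3) — c=0,1,2,3 (map FFFF........)
[3] create(a) — a=4 c=0,1,2,3 (map FFFFF.......)
[4] unlink(a) — c=0,1,2,3 (map FFFF........)
[5] unlink(c) —  (map ............)
[6] create(c) — c=0 (map F...........)
[7] unlink(c) —  (map ............)
[8] create(b) — b=0 (map F...........)
[9] append(b, 2) — b=0,1,2 (map FFF.........)
[10] truncate(b, 1) — b=0 (map F...........)
[11] create(c) — b=0 c=1 (map FF..........)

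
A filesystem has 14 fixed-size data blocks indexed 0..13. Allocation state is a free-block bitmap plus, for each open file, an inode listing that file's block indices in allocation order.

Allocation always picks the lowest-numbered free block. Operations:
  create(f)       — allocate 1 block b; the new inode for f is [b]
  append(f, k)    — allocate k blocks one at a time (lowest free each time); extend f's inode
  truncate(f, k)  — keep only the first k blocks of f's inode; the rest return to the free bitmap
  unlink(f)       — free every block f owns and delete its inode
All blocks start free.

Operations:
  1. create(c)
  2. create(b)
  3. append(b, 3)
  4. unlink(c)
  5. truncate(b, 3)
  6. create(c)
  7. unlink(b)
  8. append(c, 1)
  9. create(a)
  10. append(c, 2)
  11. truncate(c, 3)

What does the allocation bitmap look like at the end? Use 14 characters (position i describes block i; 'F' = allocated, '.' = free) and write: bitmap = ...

[1] create(c) — c=0 (map F.............)
[2] create(b) — b=1 c=0 (map FF............)
[3] append(b, 3) — b=1,2,3,4 c=0 (map FFFFF.........)
[4] unlink(c) — b=1,2,3,4 (map .FFFF.........)
[5] truncate(b, 3) — b=1,2,3 (map .FFF..........)
[6] create(c) — b=1,2,3 c=0 (map FFFF..........)
[7] unlink(b) — c=0 (map F.............)
[8] append(c, 1) — c=0,1 (map FF............)
[9] create(a) — a=2 c=0,1 (map FFF...........)
[10] append(c, 2) — a=2 c=0,1,3,4 (map FFFFF.........)
[11] truncate(c, 3) — a=2 c=0,1,3 (map FFFF..........)

bitmap = FFFF..........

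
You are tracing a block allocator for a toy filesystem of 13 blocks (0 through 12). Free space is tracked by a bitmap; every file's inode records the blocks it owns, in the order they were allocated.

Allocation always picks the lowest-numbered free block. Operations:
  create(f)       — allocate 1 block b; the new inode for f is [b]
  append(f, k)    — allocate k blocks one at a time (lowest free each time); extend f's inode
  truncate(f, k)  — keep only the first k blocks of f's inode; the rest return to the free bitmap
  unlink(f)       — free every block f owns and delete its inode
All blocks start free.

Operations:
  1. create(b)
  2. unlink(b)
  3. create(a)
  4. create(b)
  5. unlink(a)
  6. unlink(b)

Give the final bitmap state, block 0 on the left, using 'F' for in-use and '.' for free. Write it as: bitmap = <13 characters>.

after create(b) → b:[0]  free=[F............]
after unlink(b) →   free=[.............]
after create(a) → a:[0]  free=[F............]
after create(b) → a:[0], b:[1]  free=[FF...........]
after unlink(a) → b:[1]  free=[.F...........]
after unlink(b) →   free=[.............]

bitmap = .............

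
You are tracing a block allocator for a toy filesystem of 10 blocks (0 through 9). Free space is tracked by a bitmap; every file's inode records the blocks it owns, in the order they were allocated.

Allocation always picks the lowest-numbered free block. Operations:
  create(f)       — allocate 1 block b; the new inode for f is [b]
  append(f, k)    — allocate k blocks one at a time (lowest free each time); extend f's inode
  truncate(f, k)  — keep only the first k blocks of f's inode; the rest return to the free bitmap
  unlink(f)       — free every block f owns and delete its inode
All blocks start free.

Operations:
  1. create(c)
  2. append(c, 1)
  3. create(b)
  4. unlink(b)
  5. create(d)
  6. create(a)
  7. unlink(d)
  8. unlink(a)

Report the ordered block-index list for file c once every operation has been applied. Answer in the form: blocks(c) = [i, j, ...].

blocks(c) = [0, 1]

after create(c) → c:[0]  free=[F.........]
after append(c, 1) → c:[0, 1]  free=[FF........]
after create(b) → b:[2], c:[0, 1]  free=[FFF.......]
after unlink(b) → c:[0, 1]  free=[FF........]
after create(d) → c:[0, 1], d:[2]  free=[FFF.......]
after create(a) → a:[3], c:[0, 1], d:[2]  free=[FFFF......]
after unlink(d) → a:[3], c:[0, 1]  free=[FF.F......]
after unlink(a) → c:[0, 1]  free=[FF........]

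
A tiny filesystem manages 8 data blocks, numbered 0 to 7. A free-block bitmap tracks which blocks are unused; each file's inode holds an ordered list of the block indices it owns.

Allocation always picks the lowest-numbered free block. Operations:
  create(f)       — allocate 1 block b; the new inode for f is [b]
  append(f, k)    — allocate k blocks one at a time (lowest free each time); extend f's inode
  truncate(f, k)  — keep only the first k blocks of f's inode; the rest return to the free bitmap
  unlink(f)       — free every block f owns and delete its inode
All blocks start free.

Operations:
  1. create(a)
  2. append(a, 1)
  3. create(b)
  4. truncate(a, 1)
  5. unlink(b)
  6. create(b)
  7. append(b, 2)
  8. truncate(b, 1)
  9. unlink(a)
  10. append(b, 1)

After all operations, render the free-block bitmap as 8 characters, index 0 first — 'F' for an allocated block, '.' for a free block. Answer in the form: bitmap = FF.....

bitmap = FF......

[1] create(a) — a=0 (map F.......)
[2] append(a, 1) — a=0,1 (map FF......)
[3] create(b) — a=0,1 b=2 (map FFF.....)
[4] truncate(a, 1) — a=0 b=2 (map F.F.....)
[5] unlink(b) — a=0 (map F.......)
[6] create(b) — a=0 b=1 (map FF......)
[7] append(b, 2) — a=0 b=1,2,3 (map FFFF....)
[8] truncate(b, 1) — a=0 b=1 (map FF......)
[9] unlink(a) — b=1 (map .F......)
[10] append(b, 1) — b=1,0 (map FF......)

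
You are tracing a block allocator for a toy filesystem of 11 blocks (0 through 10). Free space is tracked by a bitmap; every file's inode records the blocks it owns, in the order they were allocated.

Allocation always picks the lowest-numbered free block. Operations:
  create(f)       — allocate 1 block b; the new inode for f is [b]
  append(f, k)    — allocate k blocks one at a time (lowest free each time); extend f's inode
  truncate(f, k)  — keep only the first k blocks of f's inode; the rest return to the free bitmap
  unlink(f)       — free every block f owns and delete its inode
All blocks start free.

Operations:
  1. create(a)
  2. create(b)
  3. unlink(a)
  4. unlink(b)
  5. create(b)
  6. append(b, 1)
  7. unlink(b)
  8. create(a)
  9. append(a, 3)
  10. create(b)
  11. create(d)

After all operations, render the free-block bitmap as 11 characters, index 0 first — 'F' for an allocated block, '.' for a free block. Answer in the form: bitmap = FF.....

bitmap = FFFFFF.....

after create(a) → a:[0]  free=[F..........]
after create(b) → a:[0], b:[1]  free=[FF.........]
after unlink(a) → b:[1]  free=[.F.........]
after unlink(b) →   free=[...........]
after create(b) → b:[0]  free=[F..........]
after append(b, 1) → b:[0, 1]  free=[FF.........]
after unlink(b) →   free=[...........]
after create(a) → a:[0]  free=[F..........]
after append(a, 3) → a:[0, 1, 2, 3]  free=[FFFF.......]
after create(b) → a:[0, 1, 2, 3], b:[4]  free=[FFFFF......]
after create(d) → a:[0, 1, 2, 3], b:[4], d:[5]  free=[FFFFFF.....]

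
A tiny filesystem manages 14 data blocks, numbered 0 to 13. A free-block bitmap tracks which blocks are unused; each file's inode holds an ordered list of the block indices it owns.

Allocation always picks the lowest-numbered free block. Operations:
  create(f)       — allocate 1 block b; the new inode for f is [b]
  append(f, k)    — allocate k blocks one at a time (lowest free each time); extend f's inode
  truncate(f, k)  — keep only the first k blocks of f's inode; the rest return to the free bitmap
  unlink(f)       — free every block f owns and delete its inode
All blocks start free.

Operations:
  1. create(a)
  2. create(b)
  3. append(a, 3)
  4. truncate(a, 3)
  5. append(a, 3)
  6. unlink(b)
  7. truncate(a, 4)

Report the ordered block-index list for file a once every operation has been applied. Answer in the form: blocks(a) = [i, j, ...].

[1] create(a) — a=0 (map F.............)
[2] create(b) — a=0 b=1 (map FF............)
[3] append(a, 3) — a=0,2,3,4 b=1 (map FFFFF.........)
[4] truncate(a, 3) — a=0,2,3 b=1 (map FFFF..........)
[5] append(a, 3) — a=0,2,3,4,5,6 b=1 (map FFFFFFF.......)
[6] unlink(b) — a=0,2,3,4,5,6 (map F.FFFFF.......)
[7] truncate(a, 4) — a=0,2,3,4 (map F.FFF.........)

blocks(a) = [0, 2, 3, 4]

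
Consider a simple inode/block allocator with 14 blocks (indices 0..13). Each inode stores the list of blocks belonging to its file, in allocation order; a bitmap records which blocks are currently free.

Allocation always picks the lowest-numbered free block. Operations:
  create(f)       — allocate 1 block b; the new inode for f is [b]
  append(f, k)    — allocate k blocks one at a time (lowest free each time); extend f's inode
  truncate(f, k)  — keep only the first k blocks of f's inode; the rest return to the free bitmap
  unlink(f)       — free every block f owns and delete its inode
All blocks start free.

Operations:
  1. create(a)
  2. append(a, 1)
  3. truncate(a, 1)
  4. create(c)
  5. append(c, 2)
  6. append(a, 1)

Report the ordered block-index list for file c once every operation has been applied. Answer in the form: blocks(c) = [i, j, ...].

blocks(c) = [1, 2, 3]

after create(a) → a:[0]  free=[F.............]
after append(a, 1) → a:[0, 1]  free=[FF............]
after truncate(a, 1) → a:[0]  free=[F.............]
after create(c) → a:[0], c:[1]  free=[FF............]
after append(c, 2) → a:[0], c:[1, 2, 3]  free=[FFFF..........]
after append(a, 1) → a:[0, 4], c:[1, 2, 3]  free=[FFFFF.........]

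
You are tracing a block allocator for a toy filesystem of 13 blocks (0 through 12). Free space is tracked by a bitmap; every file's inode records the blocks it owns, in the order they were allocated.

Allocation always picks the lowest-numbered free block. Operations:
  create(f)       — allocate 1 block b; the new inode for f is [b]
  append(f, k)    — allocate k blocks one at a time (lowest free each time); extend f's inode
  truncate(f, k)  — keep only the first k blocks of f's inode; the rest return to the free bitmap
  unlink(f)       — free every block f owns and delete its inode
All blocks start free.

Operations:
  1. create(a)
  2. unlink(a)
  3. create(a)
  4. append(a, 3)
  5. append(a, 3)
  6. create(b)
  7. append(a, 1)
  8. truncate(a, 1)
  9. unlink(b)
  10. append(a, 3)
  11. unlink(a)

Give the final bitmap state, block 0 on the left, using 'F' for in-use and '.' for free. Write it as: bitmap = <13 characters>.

after create(a) → a:[0]  free=[F............]
after unlink(a) →   free=[.............]
after create(a) → a:[0]  free=[F............]
after append(a, 3) → a:[0, 1, 2, 3]  free=[FFFF.........]
after append(a, 3) → a:[0, 1, 2, 3, 4, 5, 6]  free=[FFFFFFF......]
after create(b) → a:[0, 1, 2, 3, 4, 5, 6], b:[7]  free=[FFFFFFFF.....]
after append(a, 1) → a:[0, 1, 2, 3, 4, 5, 6, 8], b:[7]  free=[FFFFFFFFF....]
after truncate(a, 1) → a:[0], b:[7]  free=[F......F.....]
after unlink(b) → a:[0]  free=[F............]
after append(a, 3) → a:[0, 1, 2, 3]  free=[FFFF.........]
after unlink(a) →   free=[.............]

bitmap = .............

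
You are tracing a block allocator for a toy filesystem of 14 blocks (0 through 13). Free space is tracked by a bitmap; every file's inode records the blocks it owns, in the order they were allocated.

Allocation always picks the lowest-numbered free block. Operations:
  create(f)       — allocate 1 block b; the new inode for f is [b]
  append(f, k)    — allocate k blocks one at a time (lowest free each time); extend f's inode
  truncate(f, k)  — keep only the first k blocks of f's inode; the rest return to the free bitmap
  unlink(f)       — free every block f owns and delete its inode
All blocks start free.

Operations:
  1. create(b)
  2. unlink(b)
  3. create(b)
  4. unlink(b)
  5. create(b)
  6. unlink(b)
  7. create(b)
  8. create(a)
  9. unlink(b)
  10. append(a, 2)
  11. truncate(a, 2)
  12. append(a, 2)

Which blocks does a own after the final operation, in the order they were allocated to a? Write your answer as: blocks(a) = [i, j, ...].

after create(b) → b:[0]  free=[F.............]
after unlink(b) →   free=[..............]
after create(b) → b:[0]  free=[F.............]
after unlink(b) →   free=[..............]
after create(b) → b:[0]  free=[F.............]
after unlink(b) →   free=[..............]
after create(b) → b:[0]  free=[F.............]
after create(a) → a:[1], b:[0]  free=[FF............]
after unlink(b) → a:[1]  free=[.F............]
after append(a, 2) → a:[1, 0, 2]  free=[FFF...........]
after truncate(a, 2) → a:[1, 0]  free=[FF............]
after append(a, 2) → a:[1, 0, 2, 3]  free=[FFFF..........]

blocks(a) = [1, 0, 2, 3]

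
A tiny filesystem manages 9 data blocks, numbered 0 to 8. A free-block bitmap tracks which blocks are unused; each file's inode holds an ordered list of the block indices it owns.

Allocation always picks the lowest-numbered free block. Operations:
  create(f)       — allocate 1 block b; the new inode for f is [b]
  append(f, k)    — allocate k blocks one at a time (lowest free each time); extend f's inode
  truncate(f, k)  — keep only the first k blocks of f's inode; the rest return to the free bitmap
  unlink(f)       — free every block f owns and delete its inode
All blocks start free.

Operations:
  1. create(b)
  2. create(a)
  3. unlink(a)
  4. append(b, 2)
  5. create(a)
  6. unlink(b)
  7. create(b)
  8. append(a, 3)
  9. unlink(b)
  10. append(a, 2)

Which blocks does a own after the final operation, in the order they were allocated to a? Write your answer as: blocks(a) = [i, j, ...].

create(b): bitmap=F........ | b=[0]
create(a): bitmap=FF....... | a=[1] b=[0]
unlink(a): bitmap=F........ | b=[0]
append(b, 2): bitmap=FFF...... | b=[0, 1, 2]
create(a): bitmap=FFFF..... | a=[3] b=[0, 1, 2]
unlink(b): bitmap=...F..... | a=[3]
create(b): bitmap=F..F..... | a=[3] b=[0]
append(a, 3): bitmap=FFFFF.... | a=[3, 1, 2, 4] b=[0]
unlink(b): bitmap=.FFFF.... | a=[3, 1, 2, 4]
append(a, 2): bitmap=FFFFFF... | a=[3, 1, 2, 4, 0, 5]

blocks(a) = [3, 1, 2, 4, 0, 5]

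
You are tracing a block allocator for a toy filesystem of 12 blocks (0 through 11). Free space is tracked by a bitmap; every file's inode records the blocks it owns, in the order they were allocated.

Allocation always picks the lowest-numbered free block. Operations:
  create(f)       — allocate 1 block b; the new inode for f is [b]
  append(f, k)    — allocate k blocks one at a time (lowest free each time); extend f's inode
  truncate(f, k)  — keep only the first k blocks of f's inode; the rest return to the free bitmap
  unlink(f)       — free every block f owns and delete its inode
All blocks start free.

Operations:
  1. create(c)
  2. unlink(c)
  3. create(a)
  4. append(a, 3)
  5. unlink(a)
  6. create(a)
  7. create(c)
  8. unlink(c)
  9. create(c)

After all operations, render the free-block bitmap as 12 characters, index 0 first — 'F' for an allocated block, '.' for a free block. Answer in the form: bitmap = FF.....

create(c): bitmap=F........... | c=[0]
unlink(c): bitmap=............ | 
create(a): bitmap=F........... | a=[0]
append(a, 3): bitmap=FFFF........ | a=[0, 1, 2, 3]
unlink(a): bitmap=............ | 
create(a): bitmap=F........... | a=[0]
create(c): bitmap=FF.......... | a=[0] c=[1]
unlink(c): bitmap=F........... | a=[0]
create(c): bitmap=FF.......... | a=[0] c=[1]

bitmap = FF..........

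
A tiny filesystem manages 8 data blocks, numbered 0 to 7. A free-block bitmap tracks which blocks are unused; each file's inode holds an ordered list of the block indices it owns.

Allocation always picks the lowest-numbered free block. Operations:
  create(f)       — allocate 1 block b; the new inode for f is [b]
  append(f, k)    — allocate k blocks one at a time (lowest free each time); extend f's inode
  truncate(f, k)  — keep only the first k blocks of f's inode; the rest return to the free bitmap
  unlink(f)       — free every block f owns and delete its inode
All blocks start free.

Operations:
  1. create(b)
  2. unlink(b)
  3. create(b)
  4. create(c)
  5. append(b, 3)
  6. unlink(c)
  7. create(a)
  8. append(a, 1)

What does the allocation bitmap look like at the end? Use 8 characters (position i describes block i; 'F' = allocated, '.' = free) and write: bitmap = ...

bitmap = FFFFFF..

after create(b) → b:[0]  free=[F.......]
after unlink(b) →   free=[........]
after create(b) → b:[0]  free=[F.......]
after create(c) → b:[0], c:[1]  free=[FF......]
after append(b, 3) → b:[0, 2, 3, 4], c:[1]  free=[FFFFF...]
after unlink(c) → b:[0, 2, 3, 4]  free=[F.FFF...]
after create(a) → a:[1], b:[0, 2, 3, 4]  free=[FFFFF...]
after append(a, 1) → a:[1, 5], b:[0, 2, 3, 4]  free=[FFFFFF..]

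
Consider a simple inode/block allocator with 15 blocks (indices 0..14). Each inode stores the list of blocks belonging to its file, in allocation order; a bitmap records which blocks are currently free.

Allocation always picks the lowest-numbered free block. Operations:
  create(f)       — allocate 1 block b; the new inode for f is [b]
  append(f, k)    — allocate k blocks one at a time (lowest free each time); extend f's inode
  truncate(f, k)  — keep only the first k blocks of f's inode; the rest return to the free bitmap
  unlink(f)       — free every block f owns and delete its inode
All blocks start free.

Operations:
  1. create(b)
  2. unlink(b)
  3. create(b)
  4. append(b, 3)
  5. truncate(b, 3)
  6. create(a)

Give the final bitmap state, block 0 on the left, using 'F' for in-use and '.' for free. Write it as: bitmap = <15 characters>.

bitmap = FFFF...........

after create(b) → b:[0]  free=[F..............]
after unlink(b) →   free=[...............]
after create(b) → b:[0]  free=[F..............]
after append(b, 3) → b:[0, 1, 2, 3]  free=[FFFF...........]
after truncate(b, 3) → b:[0, 1, 2]  free=[FFF............]
after create(a) → a:[3], b:[0, 1, 2]  free=[FFFF...........]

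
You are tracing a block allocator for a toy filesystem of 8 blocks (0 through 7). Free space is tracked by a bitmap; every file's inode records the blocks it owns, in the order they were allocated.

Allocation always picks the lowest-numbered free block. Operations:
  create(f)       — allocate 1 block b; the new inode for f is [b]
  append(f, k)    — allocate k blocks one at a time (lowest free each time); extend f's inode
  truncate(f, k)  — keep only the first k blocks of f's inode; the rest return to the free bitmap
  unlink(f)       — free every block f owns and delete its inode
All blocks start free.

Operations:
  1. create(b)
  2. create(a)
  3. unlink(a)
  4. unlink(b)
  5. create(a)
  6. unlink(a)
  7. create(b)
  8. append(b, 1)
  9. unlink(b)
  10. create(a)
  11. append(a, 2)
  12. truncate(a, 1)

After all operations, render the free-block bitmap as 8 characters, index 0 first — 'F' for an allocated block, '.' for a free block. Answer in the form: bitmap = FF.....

bitmap = F.......

create(b): bitmap=F....... | b=[0]
create(a): bitmap=FF...... | a=[1] b=[0]
unlink(a): bitmap=F....... | b=[0]
unlink(b): bitmap=........ | 
create(a): bitmap=F....... | a=[0]
unlink(a): bitmap=........ | 
create(b): bitmap=F....... | b=[0]
append(b, 1): bitmap=FF...... | b=[0, 1]
unlink(b): bitmap=........ | 
create(a): bitmap=F....... | a=[0]
append(a, 2): bitmap=FFF..... | a=[0, 1, 2]
truncate(a, 1): bitmap=F....... | a=[0]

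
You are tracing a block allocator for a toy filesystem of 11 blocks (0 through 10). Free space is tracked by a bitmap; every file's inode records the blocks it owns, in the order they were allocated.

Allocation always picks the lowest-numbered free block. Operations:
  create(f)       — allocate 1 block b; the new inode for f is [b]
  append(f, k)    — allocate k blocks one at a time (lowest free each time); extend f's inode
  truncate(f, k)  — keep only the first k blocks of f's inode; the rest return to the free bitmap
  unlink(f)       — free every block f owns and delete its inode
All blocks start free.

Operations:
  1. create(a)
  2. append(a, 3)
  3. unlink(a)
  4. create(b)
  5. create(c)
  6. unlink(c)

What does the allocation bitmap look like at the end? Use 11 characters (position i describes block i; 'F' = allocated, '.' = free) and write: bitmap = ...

create(a): bitmap=F.......... | a=[0]
append(a, 3): bitmap=FFFF....... | a=[0, 1, 2, 3]
unlink(a): bitmap=........... | 
create(b): bitmap=F.......... | b=[0]
create(c): bitmap=FF......... | b=[0] c=[1]
unlink(c): bitmap=F.......... | b=[0]

bitmap = F..........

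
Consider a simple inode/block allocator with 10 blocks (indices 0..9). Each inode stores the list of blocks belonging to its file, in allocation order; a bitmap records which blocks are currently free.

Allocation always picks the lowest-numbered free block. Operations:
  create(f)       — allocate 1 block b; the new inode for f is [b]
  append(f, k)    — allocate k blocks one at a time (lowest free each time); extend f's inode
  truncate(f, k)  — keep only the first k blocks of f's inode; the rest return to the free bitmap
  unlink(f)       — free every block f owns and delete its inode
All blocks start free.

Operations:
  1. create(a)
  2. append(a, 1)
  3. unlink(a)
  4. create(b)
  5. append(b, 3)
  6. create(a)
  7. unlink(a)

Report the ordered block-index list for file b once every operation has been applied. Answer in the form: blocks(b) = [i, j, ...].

after create(a) → a:[0]  free=[F.........]
after append(a, 1) → a:[0, 1]  free=[FF........]
after unlink(a) →   free=[..........]
after create(b) → b:[0]  free=[F.........]
after append(b, 3) → b:[0, 1, 2, 3]  free=[FFFF......]
after create(a) → a:[4], b:[0, 1, 2, 3]  free=[FFFFF.....]
after unlink(a) → b:[0, 1, 2, 3]  free=[FFFF......]

blocks(b) = [0, 1, 2, 3]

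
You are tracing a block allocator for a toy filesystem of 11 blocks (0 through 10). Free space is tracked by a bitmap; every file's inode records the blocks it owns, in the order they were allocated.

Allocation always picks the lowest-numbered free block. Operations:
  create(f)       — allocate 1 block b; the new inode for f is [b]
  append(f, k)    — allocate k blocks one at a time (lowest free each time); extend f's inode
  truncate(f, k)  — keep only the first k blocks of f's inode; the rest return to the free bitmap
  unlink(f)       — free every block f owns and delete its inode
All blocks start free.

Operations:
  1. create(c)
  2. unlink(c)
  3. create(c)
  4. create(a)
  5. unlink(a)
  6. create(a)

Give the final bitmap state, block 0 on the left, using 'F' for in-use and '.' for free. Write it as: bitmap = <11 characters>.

bitmap = FF.........

after create(c) → c:[0]  free=[F..........]
after unlink(c) →   free=[...........]
after create(c) → c:[0]  free=[F..........]
after create(a) → a:[1], c:[0]  free=[FF.........]
after unlink(a) → c:[0]  free=[F..........]
after create(a) → a:[1], c:[0]  free=[FF.........]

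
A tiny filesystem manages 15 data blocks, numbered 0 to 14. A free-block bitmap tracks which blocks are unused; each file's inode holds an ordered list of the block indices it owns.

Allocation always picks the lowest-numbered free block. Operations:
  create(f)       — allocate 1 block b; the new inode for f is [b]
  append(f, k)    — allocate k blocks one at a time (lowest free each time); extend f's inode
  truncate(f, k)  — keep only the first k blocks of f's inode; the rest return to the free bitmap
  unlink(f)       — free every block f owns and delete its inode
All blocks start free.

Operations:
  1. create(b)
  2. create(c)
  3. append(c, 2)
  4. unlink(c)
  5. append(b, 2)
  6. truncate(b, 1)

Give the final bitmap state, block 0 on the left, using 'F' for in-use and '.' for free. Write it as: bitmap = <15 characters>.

[1] create(b) — b=0 (map F..............)
[2] create(c) — b=0 c=1 (map FF.............)
[3] append(c, 2) — b=0 c=1,2,3 (map FFFF...........)
[4] unlink(c) — b=0 (map F..............)
[5] append(b, 2) — b=0,1,2 (map FFF............)
[6] truncate(b, 1) — b=0 (map F..............)

bitmap = F..............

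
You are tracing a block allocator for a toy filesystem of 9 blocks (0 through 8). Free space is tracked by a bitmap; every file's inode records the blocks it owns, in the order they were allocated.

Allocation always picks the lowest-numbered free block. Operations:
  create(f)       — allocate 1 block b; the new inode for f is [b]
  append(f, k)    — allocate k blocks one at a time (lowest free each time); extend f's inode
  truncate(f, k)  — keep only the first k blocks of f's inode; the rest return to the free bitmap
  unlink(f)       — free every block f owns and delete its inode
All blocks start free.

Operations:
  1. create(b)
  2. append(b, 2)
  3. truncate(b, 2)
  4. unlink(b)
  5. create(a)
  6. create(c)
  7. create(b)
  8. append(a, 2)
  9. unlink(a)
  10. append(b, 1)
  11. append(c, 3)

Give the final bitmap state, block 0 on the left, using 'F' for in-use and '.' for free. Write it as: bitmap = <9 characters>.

create(b): bitmap=F........ | b=[0]
append(b, 2): bitmap=FFF...... | b=[0, 1, 2]
truncate(b, 2): bitmap=FF....... | b=[0, 1]
unlink(b): bitmap=......... | 
create(a): bitmap=F........ | a=[0]
create(c): bitmap=FF....... | a=[0] c=[1]
create(b): bitmap=FFF...... | a=[0] b=[2] c=[1]
append(a, 2): bitmap=FFFFF.... | a=[0, 3, 4] b=[2] c=[1]
unlink(a): bitmap=.FF...... | b=[2] c=[1]
append(b, 1): bitmap=FFF...... | b=[2, 0] c=[1]
append(c, 3): bitmap=FFFFFF... | b=[2, 0] c=[1, 3, 4, 5]

bitmap = FFFFFF...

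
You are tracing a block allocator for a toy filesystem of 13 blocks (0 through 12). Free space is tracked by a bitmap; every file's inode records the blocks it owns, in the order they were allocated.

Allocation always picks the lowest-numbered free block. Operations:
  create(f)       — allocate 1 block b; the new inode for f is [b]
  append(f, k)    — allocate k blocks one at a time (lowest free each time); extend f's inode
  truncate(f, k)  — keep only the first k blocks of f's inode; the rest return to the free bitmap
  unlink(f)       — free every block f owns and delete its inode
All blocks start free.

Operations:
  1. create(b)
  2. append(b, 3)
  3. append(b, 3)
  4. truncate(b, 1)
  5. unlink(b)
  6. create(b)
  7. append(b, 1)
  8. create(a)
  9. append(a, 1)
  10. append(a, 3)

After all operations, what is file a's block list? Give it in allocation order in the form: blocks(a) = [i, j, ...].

blocks(a) = [2, 3, 4, 5, 6]

after create(b) → b:[0]  free=[F............]
after append(b, 3) → b:[0, 1, 2, 3]  free=[FFFF.........]
after append(b, 3) → b:[0, 1, 2, 3, 4, 5, 6]  free=[FFFFFFF......]
after truncate(b, 1) → b:[0]  free=[F............]
after unlink(b) →   free=[.............]
after create(b) → b:[0]  free=[F............]
after append(b, 1) → b:[0, 1]  free=[FF...........]
after create(a) → a:[2], b:[0, 1]  free=[FFF..........]
after append(a, 1) → a:[2, 3], b:[0, 1]  free=[FFFF.........]
after append(a, 3) → a:[2, 3, 4, 5, 6], b:[0, 1]  free=[FFFFFFF......]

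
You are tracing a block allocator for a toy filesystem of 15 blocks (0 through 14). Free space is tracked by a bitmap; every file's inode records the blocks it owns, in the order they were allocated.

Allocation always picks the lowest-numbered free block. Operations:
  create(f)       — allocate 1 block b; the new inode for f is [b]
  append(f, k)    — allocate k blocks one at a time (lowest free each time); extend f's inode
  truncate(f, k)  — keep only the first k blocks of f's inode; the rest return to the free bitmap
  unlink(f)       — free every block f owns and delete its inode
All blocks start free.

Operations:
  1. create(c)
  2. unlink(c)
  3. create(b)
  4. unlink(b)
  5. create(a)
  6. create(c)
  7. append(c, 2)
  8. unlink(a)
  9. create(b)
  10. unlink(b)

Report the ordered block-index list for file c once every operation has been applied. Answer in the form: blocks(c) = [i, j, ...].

blocks(c) = [1, 2, 3]

create(c): bitmap=F.............. | c=[0]
unlink(c): bitmap=............... | 
create(b): bitmap=F.............. | b=[0]
unlink(b): bitmap=............... | 
create(a): bitmap=F.............. | a=[0]
create(c): bitmap=FF............. | a=[0] c=[1]
append(c, 2): bitmap=FFFF........... | a=[0] c=[1, 2, 3]
unlink(a): bitmap=.FFF........... | c=[1, 2, 3]
create(b): bitmap=FFFF........... | b=[0] c=[1, 2, 3]
unlink(b): bitmap=.FFF........... | c=[1, 2, 3]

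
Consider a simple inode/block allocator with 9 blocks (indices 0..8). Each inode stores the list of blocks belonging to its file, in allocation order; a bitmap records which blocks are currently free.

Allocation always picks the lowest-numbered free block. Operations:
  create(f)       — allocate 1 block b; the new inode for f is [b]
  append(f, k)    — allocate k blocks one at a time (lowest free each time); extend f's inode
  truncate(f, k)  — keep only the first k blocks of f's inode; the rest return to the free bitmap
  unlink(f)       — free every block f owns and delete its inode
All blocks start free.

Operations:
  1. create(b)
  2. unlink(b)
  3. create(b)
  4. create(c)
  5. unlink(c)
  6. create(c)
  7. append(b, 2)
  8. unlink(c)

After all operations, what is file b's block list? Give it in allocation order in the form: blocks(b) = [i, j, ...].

blocks(b) = [0, 2, 3]

after create(b) → b:[0]  free=[F........]
after unlink(b) →   free=[.........]
after create(b) → b:[0]  free=[F........]
after create(c) → b:[0], c:[1]  free=[FF.......]
after unlink(c) → b:[0]  free=[F........]
after create(c) → b:[0], c:[1]  free=[FF.......]
after append(b, 2) → b:[0, 2, 3], c:[1]  free=[FFFF.....]
after unlink(c) → b:[0, 2, 3]  free=[F.FF.....]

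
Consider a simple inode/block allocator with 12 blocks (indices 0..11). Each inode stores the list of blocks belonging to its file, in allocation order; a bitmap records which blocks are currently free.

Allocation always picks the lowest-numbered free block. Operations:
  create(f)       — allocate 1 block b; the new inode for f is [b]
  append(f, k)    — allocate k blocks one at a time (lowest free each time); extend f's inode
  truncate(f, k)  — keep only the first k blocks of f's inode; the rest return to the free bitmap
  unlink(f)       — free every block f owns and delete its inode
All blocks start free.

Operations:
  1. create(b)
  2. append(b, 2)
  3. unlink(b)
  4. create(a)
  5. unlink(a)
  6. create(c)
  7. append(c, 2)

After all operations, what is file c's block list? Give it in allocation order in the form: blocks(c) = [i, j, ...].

  1. create(b)  ⇒  F...........  {b→[0]}
  2. append(b, 2)  ⇒  FFF.........  {b→[0, 1, 2]}
  3. unlink(b)  ⇒  ............  {}
  4. create(a)  ⇒  F...........  {a→[0]}
  5. unlink(a)  ⇒  ............  {}
  6. create(c)  ⇒  F...........  {c→[0]}
  7. append(c, 2)  ⇒  FFF.........  {c→[0, 1, 2]}

blocks(c) = [0, 1, 2]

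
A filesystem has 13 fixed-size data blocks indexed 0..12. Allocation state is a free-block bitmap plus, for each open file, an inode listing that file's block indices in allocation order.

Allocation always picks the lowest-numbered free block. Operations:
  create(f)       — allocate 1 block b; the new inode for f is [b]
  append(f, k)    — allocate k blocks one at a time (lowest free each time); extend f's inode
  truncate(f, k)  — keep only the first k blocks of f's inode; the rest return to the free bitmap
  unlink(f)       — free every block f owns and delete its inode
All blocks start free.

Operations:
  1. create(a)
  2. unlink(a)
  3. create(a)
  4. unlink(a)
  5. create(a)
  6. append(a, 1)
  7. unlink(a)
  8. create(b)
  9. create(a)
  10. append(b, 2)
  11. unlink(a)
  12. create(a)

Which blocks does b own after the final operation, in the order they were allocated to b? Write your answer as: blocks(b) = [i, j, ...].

after create(a) → a:[0]  free=[F............]
after unlink(a) →   free=[.............]
after create(a) → a:[0]  free=[F............]
after unlink(a) →   free=[.............]
after create(a) → a:[0]  free=[F............]
after append(a, 1) → a:[0, 1]  free=[FF...........]
after unlink(a) →   free=[.............]
after create(b) → b:[0]  free=[F............]
after create(a) → a:[1], b:[0]  free=[FF...........]
after append(b, 2) → a:[1], b:[0, 2, 3]  free=[FFFF.........]
after unlink(a) → b:[0, 2, 3]  free=[F.FF.........]
after create(a) → a:[1], b:[0, 2, 3]  free=[FFFF.........]

blocks(b) = [0, 2, 3]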